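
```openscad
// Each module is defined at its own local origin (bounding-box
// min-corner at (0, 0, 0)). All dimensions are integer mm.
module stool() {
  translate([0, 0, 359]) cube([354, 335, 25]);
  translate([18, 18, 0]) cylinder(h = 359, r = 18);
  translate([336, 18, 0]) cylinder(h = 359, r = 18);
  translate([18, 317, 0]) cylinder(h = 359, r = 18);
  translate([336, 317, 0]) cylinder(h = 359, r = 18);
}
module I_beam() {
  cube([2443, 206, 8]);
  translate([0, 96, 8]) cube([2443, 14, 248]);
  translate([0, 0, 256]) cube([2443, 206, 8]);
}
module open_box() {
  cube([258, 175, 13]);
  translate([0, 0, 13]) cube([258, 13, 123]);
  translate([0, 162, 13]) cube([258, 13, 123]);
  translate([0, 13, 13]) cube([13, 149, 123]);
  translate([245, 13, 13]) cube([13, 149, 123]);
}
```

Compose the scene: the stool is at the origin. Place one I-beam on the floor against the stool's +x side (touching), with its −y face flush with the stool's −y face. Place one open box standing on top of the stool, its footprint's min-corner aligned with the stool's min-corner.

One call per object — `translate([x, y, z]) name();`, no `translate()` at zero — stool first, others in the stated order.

stool();
translate([354, 0, 0]) I_beam();
translate([0, 0, 384]) open_box();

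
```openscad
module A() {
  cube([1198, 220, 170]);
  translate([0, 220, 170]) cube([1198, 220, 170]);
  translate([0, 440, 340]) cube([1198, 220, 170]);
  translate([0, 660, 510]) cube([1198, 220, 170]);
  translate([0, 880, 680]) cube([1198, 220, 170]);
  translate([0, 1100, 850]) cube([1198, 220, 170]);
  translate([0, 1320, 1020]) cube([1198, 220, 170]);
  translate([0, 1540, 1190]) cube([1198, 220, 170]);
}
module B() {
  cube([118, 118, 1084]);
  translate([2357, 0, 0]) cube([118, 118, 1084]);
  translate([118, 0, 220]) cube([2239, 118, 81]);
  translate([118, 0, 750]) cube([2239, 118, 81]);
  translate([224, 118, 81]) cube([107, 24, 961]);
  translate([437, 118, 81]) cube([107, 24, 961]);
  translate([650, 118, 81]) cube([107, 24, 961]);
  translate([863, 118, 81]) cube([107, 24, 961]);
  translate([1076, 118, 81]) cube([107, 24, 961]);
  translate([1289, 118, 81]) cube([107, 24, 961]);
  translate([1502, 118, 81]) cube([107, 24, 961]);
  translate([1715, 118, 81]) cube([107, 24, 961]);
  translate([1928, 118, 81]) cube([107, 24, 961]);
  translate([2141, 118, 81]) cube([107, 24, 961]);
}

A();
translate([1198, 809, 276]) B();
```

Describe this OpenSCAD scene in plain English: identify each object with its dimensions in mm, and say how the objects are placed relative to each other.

A is a run of 8 identical solid stair steps. Each tread is 1198×220 mm and each step block is 170 mm high. Step 1 rests on the floor; step k is offset from step 1 by (k−1)×220 mm in y and (k−1)×170 mm in z.

B is a fence section. Two 118×118 mm posts, 1084 mm tall, stand on the floor with a clear span of 2239 mm between their inner faces. Two horizontal rails of 118×81 mm section span the gap between the posts with their undersides at z = 220 mm and z = 750 mm, flush with the posts' −y face. 10 pickets, each 107 mm wide, 24 mm thick and 961 mm tall, are fixed to the +y face of the rails with their bottoms at z = 81 mm, evenly spaced across the span with equal gaps (rounded down to the nearest mm) at the −x end and between each pair — any rounding remainder accumulates at the +x end.

The fence section is beside the staircase with their tops flush at z = 1360.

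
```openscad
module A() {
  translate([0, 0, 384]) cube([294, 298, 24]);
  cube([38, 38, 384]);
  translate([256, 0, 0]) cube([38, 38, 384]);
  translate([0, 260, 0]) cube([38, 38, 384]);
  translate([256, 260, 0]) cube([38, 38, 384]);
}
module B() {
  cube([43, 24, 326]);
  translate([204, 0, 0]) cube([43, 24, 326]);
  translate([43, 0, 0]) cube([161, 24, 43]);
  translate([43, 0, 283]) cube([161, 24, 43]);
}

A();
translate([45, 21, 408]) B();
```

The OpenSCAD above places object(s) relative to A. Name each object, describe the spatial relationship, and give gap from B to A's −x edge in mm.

A is a stool. B is a picture frame. The picture frame is on top of the stool. The gap from the picture frame to the stool's −x edge is 45 mm.

The picture frame's min-x is at 45; the stool's min-x is 0; gap = 45 mm.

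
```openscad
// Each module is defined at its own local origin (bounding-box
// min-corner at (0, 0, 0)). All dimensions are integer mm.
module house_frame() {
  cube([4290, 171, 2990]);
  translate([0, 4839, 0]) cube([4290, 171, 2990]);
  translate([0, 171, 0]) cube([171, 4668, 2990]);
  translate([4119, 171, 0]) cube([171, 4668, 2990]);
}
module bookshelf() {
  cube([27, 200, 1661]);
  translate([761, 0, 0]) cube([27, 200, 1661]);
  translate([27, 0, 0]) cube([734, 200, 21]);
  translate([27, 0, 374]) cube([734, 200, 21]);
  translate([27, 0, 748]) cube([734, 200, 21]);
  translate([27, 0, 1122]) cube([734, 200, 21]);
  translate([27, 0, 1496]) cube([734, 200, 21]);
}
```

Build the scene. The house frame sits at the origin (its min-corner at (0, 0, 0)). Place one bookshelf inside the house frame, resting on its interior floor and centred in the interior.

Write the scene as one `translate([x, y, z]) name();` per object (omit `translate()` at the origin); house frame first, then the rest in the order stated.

house_frame();
translate([1751, 2405, 0]) bookshelf();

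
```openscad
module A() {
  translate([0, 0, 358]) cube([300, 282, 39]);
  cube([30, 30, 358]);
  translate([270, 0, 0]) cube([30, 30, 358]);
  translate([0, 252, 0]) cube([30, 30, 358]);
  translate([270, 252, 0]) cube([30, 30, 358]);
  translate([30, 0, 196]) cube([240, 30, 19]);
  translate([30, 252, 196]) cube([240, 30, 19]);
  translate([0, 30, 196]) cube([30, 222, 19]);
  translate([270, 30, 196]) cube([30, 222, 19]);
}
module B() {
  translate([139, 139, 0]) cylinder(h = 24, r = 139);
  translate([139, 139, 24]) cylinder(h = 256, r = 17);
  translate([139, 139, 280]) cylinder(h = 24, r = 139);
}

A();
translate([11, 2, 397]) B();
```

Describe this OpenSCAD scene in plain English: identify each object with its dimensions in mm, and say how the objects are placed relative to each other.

A is a simple wooden stool: a rectangular seat 300 mm (x) by 282 mm (y), 39 mm thick, top face at z = 397 mm, on four square legs, each 30×30 mm in cross-section. The legs rest on z = 0, each flush with a corner of the seat. Four stretchers, 30 mm wide and 19 mm tall, connect adjacent legs with their undersides at z = 196 mm, each running between the inner faces of the legs it joins and aligned with the legs' outer faces on the other axis.

B is a spool: two coaxial disc flanges of radius 139 mm and thickness 24 mm, joined by a core cylinder of radius 17 mm and height 256 mm. The lower flange rests on z = 0 and the three cylinders share a vertical axis.

The spool is on top of the stool, centred.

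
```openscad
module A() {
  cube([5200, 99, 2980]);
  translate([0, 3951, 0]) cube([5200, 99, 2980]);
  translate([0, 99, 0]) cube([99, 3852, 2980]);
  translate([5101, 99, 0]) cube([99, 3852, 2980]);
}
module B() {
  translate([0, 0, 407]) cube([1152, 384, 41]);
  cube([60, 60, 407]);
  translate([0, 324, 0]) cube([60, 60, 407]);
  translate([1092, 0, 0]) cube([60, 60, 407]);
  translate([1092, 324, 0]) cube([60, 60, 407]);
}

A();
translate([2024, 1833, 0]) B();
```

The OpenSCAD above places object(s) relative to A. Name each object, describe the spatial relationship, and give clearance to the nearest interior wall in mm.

A is a house frame. B is a bench. The bench sits inside the house frame, centred. The clearance to the nearest interior wall is 1734 mm.

Clearances: x = 1925, y = 1734; minimum 1734 mm.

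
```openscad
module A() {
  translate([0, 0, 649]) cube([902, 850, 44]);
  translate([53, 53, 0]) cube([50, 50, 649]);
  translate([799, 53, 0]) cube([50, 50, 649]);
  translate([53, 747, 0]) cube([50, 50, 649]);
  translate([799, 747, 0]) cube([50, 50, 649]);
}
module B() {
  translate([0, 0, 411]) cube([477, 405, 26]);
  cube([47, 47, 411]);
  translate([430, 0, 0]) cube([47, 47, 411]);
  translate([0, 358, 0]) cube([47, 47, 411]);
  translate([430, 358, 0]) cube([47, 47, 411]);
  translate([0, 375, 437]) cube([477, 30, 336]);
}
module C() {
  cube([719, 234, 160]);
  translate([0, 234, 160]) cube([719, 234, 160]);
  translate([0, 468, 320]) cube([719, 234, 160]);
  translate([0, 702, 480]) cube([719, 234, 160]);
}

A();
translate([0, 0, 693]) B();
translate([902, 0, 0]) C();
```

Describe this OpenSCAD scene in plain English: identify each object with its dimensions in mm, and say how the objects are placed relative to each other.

A is a table: top 902 mm (x) × 850 mm (y), 44 mm thick, upper face at z = 693 mm, on four 50×50 mm square legs, each inset 53 mm from the nearest pair of top edges, running from z = 0 to the bottom of the top.

B is a chair: 477×405 mm seat, 26 mm thick, top at z = 437 mm, on four 47 mm square corner legs flush with the seat edges. A 30 mm thick backrest slab spans the full seat width, extending 336 mm above the seat top, its back face flush with the seat's +y edge.

C is a straight staircase of 4 solid steps. Each step is 719 mm wide (x), 234 mm deep (y, the going) and 160 mm tall (the rise). The first step rests on the floor; each subsequent step sits one going further in +y and one rise higher in +z, directly behind and above the previous step with no overlap.

The chair is on top of the table. The staircase is against the table's +x side, with their −y faces flush.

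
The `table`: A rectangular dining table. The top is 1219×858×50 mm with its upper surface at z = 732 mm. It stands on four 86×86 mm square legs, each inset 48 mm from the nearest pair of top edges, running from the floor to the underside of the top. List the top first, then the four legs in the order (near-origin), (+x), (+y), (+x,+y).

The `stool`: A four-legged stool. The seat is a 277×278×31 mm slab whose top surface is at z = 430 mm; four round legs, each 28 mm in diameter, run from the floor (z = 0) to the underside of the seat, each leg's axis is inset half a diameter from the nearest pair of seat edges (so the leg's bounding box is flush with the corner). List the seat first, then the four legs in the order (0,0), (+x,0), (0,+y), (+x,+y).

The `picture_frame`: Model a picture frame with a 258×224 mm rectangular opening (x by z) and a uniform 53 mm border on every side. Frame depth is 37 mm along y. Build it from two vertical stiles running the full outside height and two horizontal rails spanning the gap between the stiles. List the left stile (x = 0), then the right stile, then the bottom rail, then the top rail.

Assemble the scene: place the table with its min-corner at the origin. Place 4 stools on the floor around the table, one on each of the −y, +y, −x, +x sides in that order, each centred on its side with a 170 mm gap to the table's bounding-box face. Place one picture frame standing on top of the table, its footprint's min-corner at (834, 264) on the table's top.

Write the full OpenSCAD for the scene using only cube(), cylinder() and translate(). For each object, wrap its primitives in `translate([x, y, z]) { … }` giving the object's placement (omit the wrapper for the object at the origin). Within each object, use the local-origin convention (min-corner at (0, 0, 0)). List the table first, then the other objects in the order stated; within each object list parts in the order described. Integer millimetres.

translate([0, 0, 682]) cube([1219, 858, 50]);
translate([48, 48, 0]) cube([86, 86, 682]);
translate([1085, 48, 0]) cube([86, 86, 682]);
translate([48, 724, 0]) cube([86, 86, 682]);
translate([1085, 724, 0]) cube([86, 86, 682]);
translate([471, -448, 0]) {
  translate([0, 0, 399]) cube([277, 278, 31]);
  translate([14, 14, 0]) cylinder(h = 399, r = 14);
  translate([263, 14, 0]) cylinder(h = 399, r = 14);
  translate([14, 264, 0]) cylinder(h = 399, r = 14);
  translate([263, 264, 0]) cylinder(h = 399, r = 14);
}
translate([471, 1028, 0]) {
  translate([0, 0, 399]) cube([277, 278, 31]);
  translate([14, 14, 0]) cylinder(h = 399, r = 14);
  translate([263, 14, 0]) cylinder(h = 399, r = 14);
  translate([14, 264, 0]) cylinder(h = 399, r = 14);
  translate([263, 264, 0]) cylinder(h = 399, r = 14);
}
translate([-447, 290, 0]) {
  translate([0, 0, 399]) cube([277, 278, 31]);
  translate([14, 14, 0]) cylinder(h = 399, r = 14);
  translate([263, 14, 0]) cylinder(h = 399, r = 14);
  translate([14, 264, 0]) cylinder(h = 399, r = 14);
  translate([263, 264, 0]) cylinder(h = 399, r = 14);
}
translate([1389, 290, 0]) {
  translate([0, 0, 399]) cube([277, 278, 31]);
  translate([14, 14, 0]) cylinder(h = 399, r = 14);
  translate([263, 14, 0]) cylinder(h = 399, r = 14);
  translate([14, 264, 0]) cylinder(h = 399, r = 14);
  translate([263, 264, 0]) cylinder(h = 399, r = 14);
}
translate([834, 264, 732]) {
  cube([53, 37, 330]);
  translate([311, 0, 0]) cube([53, 37, 330]);
  translate([53, 0, 0]) cube([258, 37, 53]);
  translate([53, 0, 277]) cube([258, 37, 53]);
}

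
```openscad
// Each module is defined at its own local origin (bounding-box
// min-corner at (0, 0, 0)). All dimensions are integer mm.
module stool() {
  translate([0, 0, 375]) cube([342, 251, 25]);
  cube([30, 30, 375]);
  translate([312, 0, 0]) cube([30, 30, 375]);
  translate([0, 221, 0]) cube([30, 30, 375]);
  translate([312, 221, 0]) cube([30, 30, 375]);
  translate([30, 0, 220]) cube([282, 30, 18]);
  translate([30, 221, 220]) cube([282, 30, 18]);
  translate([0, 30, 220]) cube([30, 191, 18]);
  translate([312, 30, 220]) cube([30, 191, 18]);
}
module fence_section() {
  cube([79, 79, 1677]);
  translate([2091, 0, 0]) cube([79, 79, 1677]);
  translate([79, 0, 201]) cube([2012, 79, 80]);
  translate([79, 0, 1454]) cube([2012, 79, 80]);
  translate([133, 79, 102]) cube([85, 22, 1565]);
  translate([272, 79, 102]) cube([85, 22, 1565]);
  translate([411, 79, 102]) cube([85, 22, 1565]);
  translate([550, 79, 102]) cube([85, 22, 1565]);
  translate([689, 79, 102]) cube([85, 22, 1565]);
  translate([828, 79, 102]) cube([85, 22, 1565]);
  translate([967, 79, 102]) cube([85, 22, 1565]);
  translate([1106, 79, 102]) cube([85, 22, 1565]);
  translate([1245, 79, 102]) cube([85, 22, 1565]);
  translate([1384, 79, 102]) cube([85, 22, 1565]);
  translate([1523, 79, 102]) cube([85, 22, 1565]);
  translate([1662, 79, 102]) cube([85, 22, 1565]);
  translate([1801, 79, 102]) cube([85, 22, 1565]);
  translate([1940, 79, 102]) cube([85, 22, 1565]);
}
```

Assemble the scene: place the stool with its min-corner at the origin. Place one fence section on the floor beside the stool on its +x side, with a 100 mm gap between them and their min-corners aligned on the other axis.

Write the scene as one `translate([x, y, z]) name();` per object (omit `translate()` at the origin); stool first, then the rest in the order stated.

stool();
translate([442, 0, 0]) fence_section();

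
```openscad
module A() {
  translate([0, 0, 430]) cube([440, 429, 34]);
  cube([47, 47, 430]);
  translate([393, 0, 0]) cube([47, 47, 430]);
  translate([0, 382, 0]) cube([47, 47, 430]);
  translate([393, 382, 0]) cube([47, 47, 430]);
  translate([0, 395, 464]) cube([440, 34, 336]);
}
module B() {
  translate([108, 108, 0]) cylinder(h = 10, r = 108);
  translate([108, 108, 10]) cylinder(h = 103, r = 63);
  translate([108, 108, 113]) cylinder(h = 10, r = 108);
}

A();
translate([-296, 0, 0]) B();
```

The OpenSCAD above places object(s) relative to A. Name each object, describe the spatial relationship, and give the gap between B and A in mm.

The spool's nearest face is 80 mm from the chair's −x face.

A is a chair. B is a spool. The spool is on the floor beside the chair on its −x side. The gap between the spool and the chair is 80 mm.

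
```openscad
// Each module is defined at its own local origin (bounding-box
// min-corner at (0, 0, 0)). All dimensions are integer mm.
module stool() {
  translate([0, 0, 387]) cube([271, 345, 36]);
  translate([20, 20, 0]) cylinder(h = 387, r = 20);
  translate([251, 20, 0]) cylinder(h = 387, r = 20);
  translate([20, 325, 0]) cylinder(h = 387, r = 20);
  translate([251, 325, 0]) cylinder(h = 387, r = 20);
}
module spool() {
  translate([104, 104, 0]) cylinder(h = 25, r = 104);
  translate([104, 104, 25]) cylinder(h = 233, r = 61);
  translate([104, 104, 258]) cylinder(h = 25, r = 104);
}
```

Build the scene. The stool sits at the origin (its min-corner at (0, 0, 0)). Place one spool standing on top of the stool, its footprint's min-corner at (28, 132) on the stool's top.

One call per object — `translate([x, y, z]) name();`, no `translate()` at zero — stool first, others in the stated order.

stool();
translate([28, 132, 423]) spool();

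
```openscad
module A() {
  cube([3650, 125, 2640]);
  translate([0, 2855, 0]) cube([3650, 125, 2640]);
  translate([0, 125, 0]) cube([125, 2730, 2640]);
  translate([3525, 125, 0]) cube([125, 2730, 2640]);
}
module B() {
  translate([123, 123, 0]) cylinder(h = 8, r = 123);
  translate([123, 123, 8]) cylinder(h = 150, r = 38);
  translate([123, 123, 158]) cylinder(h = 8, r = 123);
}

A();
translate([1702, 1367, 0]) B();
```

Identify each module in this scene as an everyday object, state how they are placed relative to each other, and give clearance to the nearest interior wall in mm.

Clearances: x = 1577, y = 1242; minimum 1242 mm.

A is a house frame. B is a spool. The spool sits inside the house frame, centred. The clearance to the nearest interior wall is 1242 mm.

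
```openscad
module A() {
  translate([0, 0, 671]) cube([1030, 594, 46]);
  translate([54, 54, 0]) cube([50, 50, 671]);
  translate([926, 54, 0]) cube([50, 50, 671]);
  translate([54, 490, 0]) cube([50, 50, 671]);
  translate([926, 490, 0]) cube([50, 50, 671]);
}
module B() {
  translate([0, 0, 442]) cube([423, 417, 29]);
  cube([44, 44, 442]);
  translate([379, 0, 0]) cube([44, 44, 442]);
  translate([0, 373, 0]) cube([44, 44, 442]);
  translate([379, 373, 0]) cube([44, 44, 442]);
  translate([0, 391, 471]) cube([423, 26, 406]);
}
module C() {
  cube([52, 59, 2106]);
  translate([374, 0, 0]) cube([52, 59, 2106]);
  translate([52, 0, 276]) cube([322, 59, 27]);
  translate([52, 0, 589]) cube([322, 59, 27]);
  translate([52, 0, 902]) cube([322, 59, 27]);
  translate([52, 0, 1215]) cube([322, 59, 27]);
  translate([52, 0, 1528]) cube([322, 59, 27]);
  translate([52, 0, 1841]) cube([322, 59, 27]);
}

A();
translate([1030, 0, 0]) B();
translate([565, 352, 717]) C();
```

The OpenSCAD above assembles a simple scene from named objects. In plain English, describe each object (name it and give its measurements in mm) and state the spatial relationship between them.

A is a rectangular dining table. The top is 1030×594×46 mm with its upper surface at z = 717 mm. It stands on four 50×50 mm square legs, each inset 54 mm from the nearest pair of top edges, running from the floor to the underside of the top.

B is a chair. The seat is a 423×417×29 mm slab with its top at z = 471 mm, on four 44×44 mm corner legs (flush with the seat edges, standing on z = 0). A flat backrest 26 mm thick, 406 mm tall, spans the full seat width and rises from the seat top along its +y edge, rear face flush with the rear of the seat.

C is a straight ladder. Two 52×59 mm vertical rails, 2106 mm tall, stand 426 mm apart (outside-to-outside) with their front faces coplanar on the −y side. 6 rungs, each 59 mm deep and 27 mm tall, span between the inner faces of the rails, front faces flush with the rails. The lowest rung's underside is at z = 276 mm and rungs are spaced 313 mm apart (underside to underside).

The chair is against the table's +x side, with their −y faces flush. The ladder is on top of the table.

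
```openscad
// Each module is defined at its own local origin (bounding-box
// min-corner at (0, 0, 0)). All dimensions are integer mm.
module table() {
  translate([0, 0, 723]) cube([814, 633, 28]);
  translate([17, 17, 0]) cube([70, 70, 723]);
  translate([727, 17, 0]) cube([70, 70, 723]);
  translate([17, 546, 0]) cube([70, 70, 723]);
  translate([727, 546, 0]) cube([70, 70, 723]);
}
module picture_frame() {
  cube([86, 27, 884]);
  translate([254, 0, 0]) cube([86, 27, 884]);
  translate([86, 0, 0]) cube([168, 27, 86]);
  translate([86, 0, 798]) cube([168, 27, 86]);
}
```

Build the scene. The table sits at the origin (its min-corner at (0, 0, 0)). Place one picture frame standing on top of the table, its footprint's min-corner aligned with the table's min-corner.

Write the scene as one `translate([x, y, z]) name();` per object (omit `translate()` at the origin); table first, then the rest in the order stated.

table();
translate([0, 0, 751]) picture_frame();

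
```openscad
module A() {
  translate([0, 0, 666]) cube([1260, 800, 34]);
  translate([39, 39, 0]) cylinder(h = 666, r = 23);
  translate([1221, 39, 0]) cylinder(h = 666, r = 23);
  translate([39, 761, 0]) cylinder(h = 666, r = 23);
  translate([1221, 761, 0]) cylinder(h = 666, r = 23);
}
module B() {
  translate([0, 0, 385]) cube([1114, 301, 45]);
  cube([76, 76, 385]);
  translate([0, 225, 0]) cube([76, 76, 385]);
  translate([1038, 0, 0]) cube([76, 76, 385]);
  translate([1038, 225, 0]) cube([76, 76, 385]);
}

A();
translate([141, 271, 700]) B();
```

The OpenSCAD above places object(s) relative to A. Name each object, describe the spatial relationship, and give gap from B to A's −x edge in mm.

The bench's min-x is at 141; the table's min-x is 0; gap = 141 mm.

A is a table. B is a bench. The bench is on top of the table. The gap from the bench to the table's −x edge is 141 mm.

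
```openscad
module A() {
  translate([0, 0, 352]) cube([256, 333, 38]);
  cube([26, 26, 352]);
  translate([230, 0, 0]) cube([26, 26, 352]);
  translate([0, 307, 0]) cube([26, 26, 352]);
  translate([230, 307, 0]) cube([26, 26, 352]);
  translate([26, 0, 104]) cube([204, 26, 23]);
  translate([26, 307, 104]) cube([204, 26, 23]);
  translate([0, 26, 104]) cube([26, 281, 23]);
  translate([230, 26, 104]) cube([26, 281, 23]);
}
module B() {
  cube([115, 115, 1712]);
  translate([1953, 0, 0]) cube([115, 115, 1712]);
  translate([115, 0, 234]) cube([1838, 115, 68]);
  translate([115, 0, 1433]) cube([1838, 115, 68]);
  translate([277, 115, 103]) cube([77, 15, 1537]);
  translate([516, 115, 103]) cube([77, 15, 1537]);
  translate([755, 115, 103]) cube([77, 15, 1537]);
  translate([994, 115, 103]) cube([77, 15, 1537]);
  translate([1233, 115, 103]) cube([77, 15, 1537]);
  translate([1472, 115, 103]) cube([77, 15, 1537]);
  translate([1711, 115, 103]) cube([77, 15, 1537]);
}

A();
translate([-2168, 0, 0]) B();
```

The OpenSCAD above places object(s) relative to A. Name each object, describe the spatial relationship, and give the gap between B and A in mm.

A is a stool. B is a fence section. The fence section is on the floor beside the stool on its −x side. The gap between the fence section and the stool is 100 mm.

The fence section's nearest face is 100 mm from the stool's −x face.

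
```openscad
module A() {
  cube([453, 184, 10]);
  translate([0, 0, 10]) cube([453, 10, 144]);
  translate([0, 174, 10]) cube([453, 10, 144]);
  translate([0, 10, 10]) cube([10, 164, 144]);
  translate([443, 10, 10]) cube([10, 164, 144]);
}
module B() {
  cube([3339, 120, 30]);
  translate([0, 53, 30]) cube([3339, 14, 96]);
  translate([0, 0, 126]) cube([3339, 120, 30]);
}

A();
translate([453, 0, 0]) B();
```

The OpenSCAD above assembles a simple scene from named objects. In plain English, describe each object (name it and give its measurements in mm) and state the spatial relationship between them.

A is an open storage box with external size 453×184×154 mm and wall thickness 10 mm (the base is also 10 mm thick). The base covers the whole footprint; the four walls stand on the base, with the y-facing walls full-width and the x-facing walls fitting between their inner faces.

B is an I-beam lying along x, 3339 mm long. Overall section height 156 mm. Two flanges 120 mm wide (y) and 30 mm thick, one on the floor and one at the top; a web 14 mm thick runs between them, centred on the flange width.

The I-beam is against the open box's +x side, with their −y faces flush.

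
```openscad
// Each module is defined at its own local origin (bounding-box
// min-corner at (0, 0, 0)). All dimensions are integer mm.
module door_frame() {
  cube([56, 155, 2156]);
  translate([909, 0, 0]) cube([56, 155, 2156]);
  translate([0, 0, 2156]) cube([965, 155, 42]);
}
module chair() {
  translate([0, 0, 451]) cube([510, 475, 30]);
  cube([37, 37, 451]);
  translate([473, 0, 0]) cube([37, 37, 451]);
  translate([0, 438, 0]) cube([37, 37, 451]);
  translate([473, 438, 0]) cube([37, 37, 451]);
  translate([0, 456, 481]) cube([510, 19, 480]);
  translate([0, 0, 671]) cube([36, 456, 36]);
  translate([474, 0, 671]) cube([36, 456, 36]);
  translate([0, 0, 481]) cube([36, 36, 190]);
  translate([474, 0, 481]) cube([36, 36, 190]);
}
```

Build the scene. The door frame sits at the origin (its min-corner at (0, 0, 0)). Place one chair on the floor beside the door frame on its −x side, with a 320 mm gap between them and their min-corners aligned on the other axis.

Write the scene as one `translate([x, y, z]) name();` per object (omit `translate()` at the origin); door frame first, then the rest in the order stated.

door_frame();
translate([-830, 0, 0]) chair();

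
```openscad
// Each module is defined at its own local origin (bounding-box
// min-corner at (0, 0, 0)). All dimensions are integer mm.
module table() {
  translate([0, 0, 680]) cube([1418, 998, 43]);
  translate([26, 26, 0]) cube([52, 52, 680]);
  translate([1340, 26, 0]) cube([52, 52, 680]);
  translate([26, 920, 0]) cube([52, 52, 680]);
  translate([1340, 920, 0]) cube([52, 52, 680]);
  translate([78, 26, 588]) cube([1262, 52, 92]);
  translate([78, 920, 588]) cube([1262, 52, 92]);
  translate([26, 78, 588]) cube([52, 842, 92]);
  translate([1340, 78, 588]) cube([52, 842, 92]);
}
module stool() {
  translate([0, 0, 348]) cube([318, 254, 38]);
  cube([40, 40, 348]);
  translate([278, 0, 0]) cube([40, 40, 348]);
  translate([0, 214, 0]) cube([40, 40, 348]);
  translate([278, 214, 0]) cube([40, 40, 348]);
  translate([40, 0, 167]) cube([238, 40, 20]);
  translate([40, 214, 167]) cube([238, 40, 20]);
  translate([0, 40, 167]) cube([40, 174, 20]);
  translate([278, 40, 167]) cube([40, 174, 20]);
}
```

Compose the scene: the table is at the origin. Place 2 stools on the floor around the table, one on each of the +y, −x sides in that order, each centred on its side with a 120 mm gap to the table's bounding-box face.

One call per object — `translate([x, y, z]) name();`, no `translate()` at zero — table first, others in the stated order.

table();
translate([550, 1118, 0]) stool();
translate([-438, 372, 0]) stool();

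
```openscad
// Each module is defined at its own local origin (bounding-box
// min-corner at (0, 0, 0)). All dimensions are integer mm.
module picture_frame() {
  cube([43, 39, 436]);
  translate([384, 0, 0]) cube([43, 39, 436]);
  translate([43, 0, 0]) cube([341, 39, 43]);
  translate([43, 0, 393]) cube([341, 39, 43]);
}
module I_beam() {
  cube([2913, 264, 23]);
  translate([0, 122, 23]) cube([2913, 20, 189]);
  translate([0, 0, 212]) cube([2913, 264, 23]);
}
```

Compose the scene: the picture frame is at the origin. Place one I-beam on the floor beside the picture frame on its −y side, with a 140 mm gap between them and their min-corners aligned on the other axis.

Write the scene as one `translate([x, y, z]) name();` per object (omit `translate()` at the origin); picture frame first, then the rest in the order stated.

picture_frame();
translate([0, -404, 0]) I_beam();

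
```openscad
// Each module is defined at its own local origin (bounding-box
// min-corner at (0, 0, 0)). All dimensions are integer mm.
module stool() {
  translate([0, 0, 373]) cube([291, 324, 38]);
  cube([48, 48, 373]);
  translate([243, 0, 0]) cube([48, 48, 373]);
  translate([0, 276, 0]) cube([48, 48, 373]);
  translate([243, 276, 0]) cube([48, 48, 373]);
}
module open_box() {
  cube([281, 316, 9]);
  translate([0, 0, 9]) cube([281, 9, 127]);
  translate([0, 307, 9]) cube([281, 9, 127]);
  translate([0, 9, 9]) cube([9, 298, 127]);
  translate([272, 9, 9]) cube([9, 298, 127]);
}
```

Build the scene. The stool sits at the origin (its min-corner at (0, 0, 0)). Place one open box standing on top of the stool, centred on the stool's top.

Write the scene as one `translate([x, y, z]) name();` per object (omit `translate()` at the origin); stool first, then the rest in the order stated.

stool();
translate([5, 4, 411]) open_box();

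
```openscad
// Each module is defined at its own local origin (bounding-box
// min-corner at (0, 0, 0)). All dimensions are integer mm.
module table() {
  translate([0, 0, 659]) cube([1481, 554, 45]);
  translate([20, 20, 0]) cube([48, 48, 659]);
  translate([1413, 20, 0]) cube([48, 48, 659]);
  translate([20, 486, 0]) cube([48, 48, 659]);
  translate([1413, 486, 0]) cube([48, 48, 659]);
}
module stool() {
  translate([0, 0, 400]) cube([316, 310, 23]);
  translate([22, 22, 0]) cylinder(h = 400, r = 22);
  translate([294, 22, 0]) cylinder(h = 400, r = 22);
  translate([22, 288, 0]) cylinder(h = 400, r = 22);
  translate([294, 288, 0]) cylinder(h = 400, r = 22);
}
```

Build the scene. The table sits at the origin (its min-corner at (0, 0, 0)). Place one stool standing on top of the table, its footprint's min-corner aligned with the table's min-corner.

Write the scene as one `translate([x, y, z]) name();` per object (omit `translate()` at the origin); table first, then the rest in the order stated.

table();
translate([0, 0, 704]) stool();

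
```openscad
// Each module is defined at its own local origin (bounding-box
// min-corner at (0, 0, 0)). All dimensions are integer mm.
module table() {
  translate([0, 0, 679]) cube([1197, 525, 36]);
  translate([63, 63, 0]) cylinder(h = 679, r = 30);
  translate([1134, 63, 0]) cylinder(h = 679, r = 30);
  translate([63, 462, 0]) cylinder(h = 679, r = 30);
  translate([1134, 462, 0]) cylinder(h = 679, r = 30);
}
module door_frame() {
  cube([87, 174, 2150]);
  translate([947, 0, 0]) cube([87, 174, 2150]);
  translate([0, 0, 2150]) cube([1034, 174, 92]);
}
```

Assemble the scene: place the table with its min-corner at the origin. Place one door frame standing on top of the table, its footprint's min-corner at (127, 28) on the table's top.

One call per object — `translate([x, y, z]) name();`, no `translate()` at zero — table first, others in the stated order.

table();
translate([127, 28, 715]) door_frame();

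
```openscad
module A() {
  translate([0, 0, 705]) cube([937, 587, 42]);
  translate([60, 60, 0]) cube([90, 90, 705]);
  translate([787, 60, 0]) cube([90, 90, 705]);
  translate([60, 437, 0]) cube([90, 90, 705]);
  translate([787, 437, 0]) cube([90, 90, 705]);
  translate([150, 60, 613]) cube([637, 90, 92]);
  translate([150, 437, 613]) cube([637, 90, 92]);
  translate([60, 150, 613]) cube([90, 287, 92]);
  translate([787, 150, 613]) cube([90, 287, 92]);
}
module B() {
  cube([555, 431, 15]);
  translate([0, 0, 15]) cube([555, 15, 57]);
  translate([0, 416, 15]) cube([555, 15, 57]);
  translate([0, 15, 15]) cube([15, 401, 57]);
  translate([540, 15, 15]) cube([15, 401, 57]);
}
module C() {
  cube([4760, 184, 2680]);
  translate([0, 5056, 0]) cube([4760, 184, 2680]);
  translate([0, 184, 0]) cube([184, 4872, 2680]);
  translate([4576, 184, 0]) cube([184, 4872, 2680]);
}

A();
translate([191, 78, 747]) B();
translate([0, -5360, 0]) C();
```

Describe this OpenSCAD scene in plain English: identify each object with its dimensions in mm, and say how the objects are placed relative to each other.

A is a table: top 937 mm (x) × 587 mm (y), 42 mm thick, upper face at z = 747 mm, on four 90×90 mm square legs, each inset 60 mm from the nearest pair of top edges, running from z = 0 to the bottom of the top. Four apron rails, 90 mm thick and 92 mm tall, run between adjacent legs with their top edges flush with the underside of the top and their outer faces flush with the legs' outer faces.

B is an open storage box with external size 555×431×72 mm and wall thickness 15 mm (the base is also 15 mm thick). The base covers the whole footprint; the four walls stand on the base, with the y-facing walls full-width and the x-facing walls fitting between their inner faces.

C is a box-shaped house frame (walls only): outside footprint 4760×5240 mm, wall height 2680 mm, wall thickness 184 mm. The two y-facing walls run the full x-width; the two x-facing walls fit between the inner faces of the y-facing walls.

The open box is on top of the table, centred. The house frame is on the floor beside the table on its −y side.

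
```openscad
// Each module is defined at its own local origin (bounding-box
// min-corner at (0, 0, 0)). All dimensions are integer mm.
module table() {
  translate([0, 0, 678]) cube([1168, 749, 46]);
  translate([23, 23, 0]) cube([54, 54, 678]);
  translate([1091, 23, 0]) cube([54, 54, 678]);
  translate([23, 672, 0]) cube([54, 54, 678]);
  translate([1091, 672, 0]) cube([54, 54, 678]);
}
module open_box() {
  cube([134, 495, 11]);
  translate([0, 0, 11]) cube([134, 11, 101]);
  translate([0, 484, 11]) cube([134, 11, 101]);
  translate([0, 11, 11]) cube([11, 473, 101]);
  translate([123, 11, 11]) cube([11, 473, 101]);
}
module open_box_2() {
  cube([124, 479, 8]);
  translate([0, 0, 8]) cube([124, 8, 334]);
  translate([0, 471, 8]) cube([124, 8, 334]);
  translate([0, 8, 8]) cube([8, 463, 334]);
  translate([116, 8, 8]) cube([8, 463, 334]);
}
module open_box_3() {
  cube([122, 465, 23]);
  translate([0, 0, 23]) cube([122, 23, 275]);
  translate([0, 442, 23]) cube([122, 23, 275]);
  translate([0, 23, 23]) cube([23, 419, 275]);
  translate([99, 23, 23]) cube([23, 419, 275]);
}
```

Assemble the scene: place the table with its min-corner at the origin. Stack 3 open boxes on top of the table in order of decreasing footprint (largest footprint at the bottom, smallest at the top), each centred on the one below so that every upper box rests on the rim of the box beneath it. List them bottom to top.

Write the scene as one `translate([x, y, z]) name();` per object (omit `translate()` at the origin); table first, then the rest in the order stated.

table();
translate([517, 127, 724]) open_box();
translate([522, 135, 836]) open_box_2();
translate([523, 142, 1178]) open_box_3();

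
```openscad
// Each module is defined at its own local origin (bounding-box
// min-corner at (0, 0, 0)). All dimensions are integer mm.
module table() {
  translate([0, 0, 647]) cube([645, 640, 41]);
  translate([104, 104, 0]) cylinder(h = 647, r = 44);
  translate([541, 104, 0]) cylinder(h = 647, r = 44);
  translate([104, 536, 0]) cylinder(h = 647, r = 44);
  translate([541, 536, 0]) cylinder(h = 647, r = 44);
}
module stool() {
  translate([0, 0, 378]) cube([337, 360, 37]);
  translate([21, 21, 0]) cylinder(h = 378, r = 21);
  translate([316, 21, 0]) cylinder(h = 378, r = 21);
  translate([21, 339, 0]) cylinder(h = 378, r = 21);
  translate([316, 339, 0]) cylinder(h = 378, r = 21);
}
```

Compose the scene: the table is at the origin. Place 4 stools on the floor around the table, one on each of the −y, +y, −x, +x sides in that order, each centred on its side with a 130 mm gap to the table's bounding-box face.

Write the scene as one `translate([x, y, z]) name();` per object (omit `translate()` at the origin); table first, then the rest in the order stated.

table();
translate([154, -490, 0]) stool();
translate([154, 770, 0]) stool();
translate([-467, 140, 0]) stool();
translate([775, 140, 0]) stool();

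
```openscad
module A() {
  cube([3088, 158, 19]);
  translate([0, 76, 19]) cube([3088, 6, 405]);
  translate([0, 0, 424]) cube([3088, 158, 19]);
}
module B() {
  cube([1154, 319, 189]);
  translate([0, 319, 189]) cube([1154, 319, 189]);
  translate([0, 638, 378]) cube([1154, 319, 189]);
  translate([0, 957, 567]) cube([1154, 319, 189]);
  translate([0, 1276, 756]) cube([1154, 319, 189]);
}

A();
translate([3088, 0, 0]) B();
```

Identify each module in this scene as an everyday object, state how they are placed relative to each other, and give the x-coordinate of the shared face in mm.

A is an I-beam. B is a staircase. The staircase is against the I-beam's +x side, with their −y faces flush. The x-coordinate of the shared face is 3088 mm.

The I-beam's +x face and the staircase's −x face are both at x = 3088 mm.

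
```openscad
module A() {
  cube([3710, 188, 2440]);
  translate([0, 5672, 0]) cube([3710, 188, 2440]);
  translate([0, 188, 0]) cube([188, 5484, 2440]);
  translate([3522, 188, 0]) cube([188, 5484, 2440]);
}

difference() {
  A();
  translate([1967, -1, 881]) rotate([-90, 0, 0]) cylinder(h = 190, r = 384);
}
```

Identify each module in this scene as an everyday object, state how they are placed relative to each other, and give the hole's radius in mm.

The subtracted cylinder has r = 384 mm.

A is a house frame. The house frame has a circular hole through its front wall. The hole's radius is 384 mm.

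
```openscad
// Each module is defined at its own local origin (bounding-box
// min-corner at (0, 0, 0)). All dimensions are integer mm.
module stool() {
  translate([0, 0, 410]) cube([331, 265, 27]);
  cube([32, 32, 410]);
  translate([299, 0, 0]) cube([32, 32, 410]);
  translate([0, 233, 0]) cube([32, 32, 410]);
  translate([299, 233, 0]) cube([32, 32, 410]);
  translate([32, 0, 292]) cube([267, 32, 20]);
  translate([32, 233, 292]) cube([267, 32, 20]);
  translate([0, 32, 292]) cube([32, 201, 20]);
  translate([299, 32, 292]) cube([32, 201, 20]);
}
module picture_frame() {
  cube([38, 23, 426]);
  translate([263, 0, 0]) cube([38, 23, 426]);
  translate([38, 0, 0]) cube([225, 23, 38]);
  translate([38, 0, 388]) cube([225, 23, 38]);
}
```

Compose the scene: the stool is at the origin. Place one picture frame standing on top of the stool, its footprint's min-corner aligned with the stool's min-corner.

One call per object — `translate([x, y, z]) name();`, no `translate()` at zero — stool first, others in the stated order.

stool();
translate([0, 0, 437]) picture_frame();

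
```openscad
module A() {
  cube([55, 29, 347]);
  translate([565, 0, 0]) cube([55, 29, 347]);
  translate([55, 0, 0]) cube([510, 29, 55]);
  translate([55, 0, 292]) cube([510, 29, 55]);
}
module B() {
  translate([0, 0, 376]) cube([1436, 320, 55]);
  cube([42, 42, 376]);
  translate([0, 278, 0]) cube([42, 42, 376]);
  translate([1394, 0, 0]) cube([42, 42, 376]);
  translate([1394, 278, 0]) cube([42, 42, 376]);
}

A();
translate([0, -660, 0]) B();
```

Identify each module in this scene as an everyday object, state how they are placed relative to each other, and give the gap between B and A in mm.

A is a picture frame. B is a bench. The bench is on the floor beside the picture frame on its −y side. The gap between the bench and the picture frame is 340 mm.

The bench's nearest face is 340 mm from the picture frame's −y face.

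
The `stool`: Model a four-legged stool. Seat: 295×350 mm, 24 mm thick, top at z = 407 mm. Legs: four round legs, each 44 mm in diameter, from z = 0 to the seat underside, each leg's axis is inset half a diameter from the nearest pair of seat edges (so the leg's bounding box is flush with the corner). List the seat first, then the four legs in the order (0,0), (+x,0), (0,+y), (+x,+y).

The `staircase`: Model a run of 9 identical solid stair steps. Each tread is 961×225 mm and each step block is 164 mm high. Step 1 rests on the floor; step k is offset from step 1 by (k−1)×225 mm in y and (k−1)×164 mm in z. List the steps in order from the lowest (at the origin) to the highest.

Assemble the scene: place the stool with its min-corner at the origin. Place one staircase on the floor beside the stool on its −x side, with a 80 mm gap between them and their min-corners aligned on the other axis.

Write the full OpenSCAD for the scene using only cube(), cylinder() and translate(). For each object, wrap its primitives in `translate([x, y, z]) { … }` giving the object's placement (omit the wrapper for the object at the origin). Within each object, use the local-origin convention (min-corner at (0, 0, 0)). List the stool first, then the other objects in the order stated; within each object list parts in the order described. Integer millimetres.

translate([0, 0, 383]) cube([295, 350, 24]);
translate([22, 22, 0]) cylinder(h = 383, r = 22);
translate([273, 22, 0]) cylinder(h = 383, r = 22);
translate([22, 328, 0]) cylinder(h = 383, r = 22);
translate([273, 328, 0]) cylinder(h = 383, r = 22);
translate([-1041, 0, 0]) {
  cube([961, 225, 164]);
  translate([0, 225, 164]) cube([961, 225, 164]);
  translate([0, 450, 328]) cube([961, 225, 164]);
  translate([0, 675, 492]) cube([961, 225, 164]);
  translate([0, 900, 656]) cube([961, 225, 164]);
  translate([0, 1125, 820]) cube([961, 225, 164]);
  translate([0, 1350, 984]) cube([961, 225, 164]);
  translate([0, 1575, 1148]) cube([961, 225, 164]);
  translate([0, 1800, 1312]) cube([961, 225, 164]);
}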